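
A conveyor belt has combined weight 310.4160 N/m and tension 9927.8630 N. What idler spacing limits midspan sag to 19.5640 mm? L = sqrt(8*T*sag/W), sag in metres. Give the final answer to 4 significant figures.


sag = 19.5640/1000 = 0.019564 m
L = sqrt(8 * 9927.8630 * 0.019564 / 310.4160)
L = 2.237 m


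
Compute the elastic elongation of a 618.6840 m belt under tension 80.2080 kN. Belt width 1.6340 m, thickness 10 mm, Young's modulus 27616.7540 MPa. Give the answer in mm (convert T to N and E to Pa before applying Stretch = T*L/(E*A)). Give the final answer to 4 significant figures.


A = 1.6340 * 0.01 = 0.01634 m^2
Stretch = 80.2080*1000 * 618.6840 / (27616.7540e6 * 0.01634) * 1000
Stretch = 110.0 mm


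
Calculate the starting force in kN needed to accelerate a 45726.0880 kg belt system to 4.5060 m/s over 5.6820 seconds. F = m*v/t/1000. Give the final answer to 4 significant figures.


F = 45726.0880 * 4.5060 / 5.6820 / 1000
F = 36.26 kN


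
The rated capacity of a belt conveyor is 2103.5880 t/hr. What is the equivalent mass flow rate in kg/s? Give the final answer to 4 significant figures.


m_dot = 2103.5880 * 1000 / 3600
m_dot = 584.3 kg/s


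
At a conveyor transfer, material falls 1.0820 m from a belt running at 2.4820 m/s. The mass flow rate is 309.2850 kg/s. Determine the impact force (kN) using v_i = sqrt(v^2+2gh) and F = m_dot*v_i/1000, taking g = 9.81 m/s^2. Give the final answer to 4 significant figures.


v_i = sqrt(2.4820^2 + 2*9.81*1.0820) = 5.23347 m/s
F = 309.2850 * 5.23347 / 1000
F = 1.619 kN


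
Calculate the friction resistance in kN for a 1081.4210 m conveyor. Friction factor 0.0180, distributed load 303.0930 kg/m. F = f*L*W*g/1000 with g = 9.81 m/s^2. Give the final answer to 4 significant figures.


F = 0.0180 * 1081.4210 * 303.0930 * 9.81 / 1000
F = 57.88 kN


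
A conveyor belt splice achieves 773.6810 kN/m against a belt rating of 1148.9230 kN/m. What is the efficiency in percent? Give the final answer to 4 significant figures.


Eff = 773.6810 / 1148.9230 * 100
Eff = 67.34 %


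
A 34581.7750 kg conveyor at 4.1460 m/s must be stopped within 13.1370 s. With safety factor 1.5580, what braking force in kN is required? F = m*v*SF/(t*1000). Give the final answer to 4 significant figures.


F = 34581.7750 * 4.1460 / 13.1370 * 1.5580 / 1000
F = 17.00 kN


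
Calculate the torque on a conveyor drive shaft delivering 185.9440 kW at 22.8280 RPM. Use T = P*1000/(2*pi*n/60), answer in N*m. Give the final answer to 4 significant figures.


omega = 2*pi*22.8280/60 = 2.39054 rad/s
T = 185.9440*1000 / 2.39054
T = 77780 N*m


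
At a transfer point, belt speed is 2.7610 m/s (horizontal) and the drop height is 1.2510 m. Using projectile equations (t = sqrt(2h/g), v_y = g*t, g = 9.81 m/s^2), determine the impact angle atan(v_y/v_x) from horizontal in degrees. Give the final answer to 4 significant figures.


t = sqrt(2*1.2510/9.81) = 0.505021 s
v_y = 9.81 * 0.505021 = 4.95426 m/s
angle = atan(4.95426 / 2.7610) = 60.87 deg


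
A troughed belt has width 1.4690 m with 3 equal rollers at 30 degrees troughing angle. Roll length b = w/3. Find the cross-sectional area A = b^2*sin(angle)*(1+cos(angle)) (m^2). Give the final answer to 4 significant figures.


b = 1.4690/3 = 0.489667 m
A = 0.489667^2 * sin(30 deg) * (1 + cos(30 deg))
A = 0.2237 m^2


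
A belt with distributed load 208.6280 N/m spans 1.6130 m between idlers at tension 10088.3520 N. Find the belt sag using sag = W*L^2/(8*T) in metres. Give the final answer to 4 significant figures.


sag = 208.6280 * 1.6130^2 / (8 * 10088.3520)
sag = 0.006726 m


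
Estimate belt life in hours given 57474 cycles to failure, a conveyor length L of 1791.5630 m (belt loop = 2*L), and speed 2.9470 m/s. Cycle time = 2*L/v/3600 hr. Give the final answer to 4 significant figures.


cycle_time = 2 * 1791.5630 / 2.9470 / 3600 = 0.337738 hr
life = 57474 * 0.337738 = 19410 hours


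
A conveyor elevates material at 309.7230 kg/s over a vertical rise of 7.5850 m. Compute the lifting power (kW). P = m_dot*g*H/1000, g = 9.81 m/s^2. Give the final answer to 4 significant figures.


P = 309.7230 * 9.81 * 7.5850 / 1000
P = 23.05 kW


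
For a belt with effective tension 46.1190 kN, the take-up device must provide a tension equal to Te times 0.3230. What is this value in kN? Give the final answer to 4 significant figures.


T_tu = 46.1190 * 0.3230
T_tu = 14.90 kN


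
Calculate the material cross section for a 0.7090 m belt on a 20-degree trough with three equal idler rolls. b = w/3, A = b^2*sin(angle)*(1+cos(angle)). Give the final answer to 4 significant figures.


b = 0.7090/3 = 0.236333 m
A = 0.236333^2 * sin(20 deg) * (1 + cos(20 deg))
A = 0.03705 m^2


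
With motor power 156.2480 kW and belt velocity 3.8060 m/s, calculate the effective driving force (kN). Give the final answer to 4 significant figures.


Te = P / v = 156.2480 / 3.8060
Te = 41.05 kN


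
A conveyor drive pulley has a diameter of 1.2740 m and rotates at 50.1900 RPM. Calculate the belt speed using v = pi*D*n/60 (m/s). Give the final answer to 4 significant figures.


v = pi * 1.2740 * 50.1900 / 60
v = 3.348 m/s


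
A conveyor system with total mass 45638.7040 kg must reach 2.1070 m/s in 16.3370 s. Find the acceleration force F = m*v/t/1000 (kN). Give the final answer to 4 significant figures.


F = 45638.7040 * 2.1070 / 16.3370 / 1000
F = 5.886 kN


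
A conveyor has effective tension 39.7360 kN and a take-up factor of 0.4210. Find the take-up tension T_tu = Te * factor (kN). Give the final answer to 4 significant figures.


T_tu = 39.7360 * 0.4210
T_tu = 16.73 kN


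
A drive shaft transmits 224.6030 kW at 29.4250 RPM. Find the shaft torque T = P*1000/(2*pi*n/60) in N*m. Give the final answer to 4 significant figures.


omega = 2*pi*29.4250/60 = 3.08138 rad/s
T = 224.6030*1000 / 3.08138
T = 72890 N*m


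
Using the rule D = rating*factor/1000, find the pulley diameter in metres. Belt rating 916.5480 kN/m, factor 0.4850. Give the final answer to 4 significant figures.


D = 916.5480 * 0.4850 / 1000
D = 0.4445 m


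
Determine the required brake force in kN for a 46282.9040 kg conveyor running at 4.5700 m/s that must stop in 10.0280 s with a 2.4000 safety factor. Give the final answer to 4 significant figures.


F = 46282.9040 * 4.5700 / 10.0280 * 2.4000 / 1000
F = 50.62 kN


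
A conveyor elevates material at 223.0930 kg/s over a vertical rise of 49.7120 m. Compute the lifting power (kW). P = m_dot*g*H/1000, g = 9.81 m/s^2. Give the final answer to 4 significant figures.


P = 223.0930 * 9.81 * 49.7120 / 1000
P = 108.8 kW


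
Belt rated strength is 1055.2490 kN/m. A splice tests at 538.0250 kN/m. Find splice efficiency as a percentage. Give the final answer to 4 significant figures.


Eff = 538.0250 / 1055.2490 * 100
Eff = 50.99 %


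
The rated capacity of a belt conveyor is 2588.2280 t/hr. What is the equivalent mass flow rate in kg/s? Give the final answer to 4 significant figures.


m_dot = 2588.2280 * 1000 / 3600
m_dot = 719.0 kg/s


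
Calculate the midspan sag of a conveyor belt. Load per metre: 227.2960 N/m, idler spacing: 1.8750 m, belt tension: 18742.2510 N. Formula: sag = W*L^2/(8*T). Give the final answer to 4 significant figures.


sag = 227.2960 * 1.8750^2 / (8 * 18742.2510)
sag = 0.005329 m


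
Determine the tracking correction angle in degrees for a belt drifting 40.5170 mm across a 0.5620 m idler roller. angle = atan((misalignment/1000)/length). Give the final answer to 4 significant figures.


misalign_m = 40.5170 / 1000 = 0.040517 m
angle = atan(0.040517 / 0.5620)
angle = 4.124 deg


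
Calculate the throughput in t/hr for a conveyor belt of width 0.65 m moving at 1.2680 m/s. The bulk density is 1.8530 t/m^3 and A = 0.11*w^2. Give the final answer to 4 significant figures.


A = 0.11 * 0.65^2 = 0.046475 m^2
C = 0.046475 * 1.2680 * 1.8530 * 3600
C = 393.1 t/hr


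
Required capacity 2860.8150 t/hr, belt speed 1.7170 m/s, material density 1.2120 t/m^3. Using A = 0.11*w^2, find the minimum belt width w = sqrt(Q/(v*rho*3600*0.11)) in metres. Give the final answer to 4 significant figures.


A_req = 2860.8150 / (1.7170 * 1.2120 * 3600) = 0.381869 m^2
w = sqrt(0.381869 / 0.11)
w = 1.863 m


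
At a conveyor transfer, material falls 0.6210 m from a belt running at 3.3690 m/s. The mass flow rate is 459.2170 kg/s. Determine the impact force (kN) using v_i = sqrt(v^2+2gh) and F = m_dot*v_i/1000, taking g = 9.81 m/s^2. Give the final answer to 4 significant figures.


v_i = sqrt(3.3690^2 + 2*9.81*0.6210) = 4.8512 m/s
F = 459.2170 * 4.8512 / 1000
F = 2.228 kN


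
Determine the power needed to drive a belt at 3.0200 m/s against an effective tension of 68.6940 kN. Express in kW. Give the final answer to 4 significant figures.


P = Te * v = 68.6940 * 3.0200
P = 207.5 kW


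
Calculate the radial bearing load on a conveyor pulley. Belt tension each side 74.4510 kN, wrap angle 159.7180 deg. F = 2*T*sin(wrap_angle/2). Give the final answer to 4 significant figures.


F = 2 * 74.4510 * sin(159.7180/2 deg)
F = 146.6 kN


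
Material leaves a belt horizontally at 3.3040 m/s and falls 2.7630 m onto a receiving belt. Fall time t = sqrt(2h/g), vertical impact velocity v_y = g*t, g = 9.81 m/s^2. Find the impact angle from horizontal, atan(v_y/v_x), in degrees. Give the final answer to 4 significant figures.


t = sqrt(2*2.7630/9.81) = 0.750535 s
v_y = 9.81 * 0.750535 = 7.36275 m/s
angle = atan(7.36275 / 3.3040) = 65.83 deg


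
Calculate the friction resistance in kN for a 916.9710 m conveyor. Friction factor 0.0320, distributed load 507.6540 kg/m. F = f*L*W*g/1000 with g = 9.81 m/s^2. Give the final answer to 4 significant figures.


F = 0.0320 * 916.9710 * 507.6540 * 9.81 / 1000
F = 146.1 kN


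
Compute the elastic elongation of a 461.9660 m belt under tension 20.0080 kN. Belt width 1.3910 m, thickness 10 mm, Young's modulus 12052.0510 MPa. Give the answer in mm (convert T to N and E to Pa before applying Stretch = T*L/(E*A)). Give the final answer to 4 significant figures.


A = 1.3910 * 0.01 = 0.01391 m^2
Stretch = 20.0080*1000 * 461.9660 / (12052.0510e6 * 0.01391) * 1000
Stretch = 55.13 mm


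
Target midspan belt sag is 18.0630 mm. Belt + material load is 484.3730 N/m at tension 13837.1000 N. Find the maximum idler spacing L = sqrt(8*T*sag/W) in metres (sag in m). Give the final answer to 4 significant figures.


sag = 18.0630/1000 = 0.018063 m
L = sqrt(8 * 13837.1000 * 0.018063 / 484.3730)
L = 2.032 m


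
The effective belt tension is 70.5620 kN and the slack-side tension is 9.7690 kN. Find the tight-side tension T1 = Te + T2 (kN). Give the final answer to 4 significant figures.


T1 = Te + T2 = 70.5620 + 9.7690
T1 = 80.33 kN


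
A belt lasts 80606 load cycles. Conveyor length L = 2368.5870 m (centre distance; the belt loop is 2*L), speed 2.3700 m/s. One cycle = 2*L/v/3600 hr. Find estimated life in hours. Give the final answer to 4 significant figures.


cycle_time = 2 * 2368.5870 / 2.3700 / 3600 = 0.555224 hr
life = 80606 * 0.555224 = 44750 hours


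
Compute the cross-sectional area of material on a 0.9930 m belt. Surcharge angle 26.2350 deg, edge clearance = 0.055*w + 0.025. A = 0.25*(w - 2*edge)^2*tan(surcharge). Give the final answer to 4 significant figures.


edge = 0.055*0.9930 + 0.025 = 0.079615 m
ew = 0.9930 - 2*0.079615 = 0.83377 m
A = 0.25 * 0.83377^2 * tan(26.2350 deg)
A = 0.08565 m^2


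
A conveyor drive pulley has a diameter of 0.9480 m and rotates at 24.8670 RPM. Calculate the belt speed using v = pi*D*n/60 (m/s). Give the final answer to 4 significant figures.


v = pi * 0.9480 * 24.8670 / 60
v = 1.234 m/s


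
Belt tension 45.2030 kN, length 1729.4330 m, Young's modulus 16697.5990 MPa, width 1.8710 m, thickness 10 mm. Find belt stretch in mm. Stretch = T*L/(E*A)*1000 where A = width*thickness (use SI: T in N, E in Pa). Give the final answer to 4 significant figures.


A = 1.8710 * 0.01 = 0.01871 m^2
Stretch = 45.2030*1000 * 1729.4330 / (16697.5990e6 * 0.01871) * 1000
Stretch = 250.2 mm


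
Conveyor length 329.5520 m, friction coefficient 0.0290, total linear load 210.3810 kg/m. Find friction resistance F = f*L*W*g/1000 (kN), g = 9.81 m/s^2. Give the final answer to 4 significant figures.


F = 0.0290 * 329.5520 * 210.3810 * 9.81 / 1000
F = 19.72 kN


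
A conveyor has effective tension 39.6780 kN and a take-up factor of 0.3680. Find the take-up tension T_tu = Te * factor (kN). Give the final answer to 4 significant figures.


T_tu = 39.6780 * 0.3680
T_tu = 14.60 kN


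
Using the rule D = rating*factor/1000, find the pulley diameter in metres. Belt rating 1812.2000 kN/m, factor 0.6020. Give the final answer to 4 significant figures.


D = 1812.2000 * 0.6020 / 1000
D = 1.091 m


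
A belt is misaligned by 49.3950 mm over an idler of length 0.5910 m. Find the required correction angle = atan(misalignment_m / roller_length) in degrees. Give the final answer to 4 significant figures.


misalign_m = 49.3950 / 1000 = 0.049395 m
angle = atan(0.049395 / 0.5910)
angle = 4.778 deg


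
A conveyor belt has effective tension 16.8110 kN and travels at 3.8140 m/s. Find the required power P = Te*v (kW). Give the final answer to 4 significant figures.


P = Te * v = 16.8110 * 3.8140
P = 64.12 kW


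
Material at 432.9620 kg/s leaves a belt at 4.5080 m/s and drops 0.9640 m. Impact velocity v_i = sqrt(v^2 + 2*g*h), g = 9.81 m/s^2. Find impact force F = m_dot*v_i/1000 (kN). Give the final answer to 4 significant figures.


v_i = sqrt(4.5080^2 + 2*9.81*0.9640) = 6.26384 m/s
F = 432.9620 * 6.26384 / 1000
F = 2.712 kN


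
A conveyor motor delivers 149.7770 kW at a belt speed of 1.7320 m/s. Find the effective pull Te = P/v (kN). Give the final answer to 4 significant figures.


Te = P / v = 149.7770 / 1.7320
Te = 86.48 kN


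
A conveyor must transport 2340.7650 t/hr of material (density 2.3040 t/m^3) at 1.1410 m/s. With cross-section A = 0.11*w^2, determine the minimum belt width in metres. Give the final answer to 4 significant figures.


A_req = 2340.7650 / (1.1410 * 2.3040 * 3600) = 0.247336 m^2
w = sqrt(0.247336 / 0.11)
w = 1.500 m


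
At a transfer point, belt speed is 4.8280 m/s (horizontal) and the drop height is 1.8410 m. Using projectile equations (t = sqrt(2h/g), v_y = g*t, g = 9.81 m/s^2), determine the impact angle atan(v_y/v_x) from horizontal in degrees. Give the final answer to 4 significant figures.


t = sqrt(2*1.8410/9.81) = 0.612643 s
v_y = 9.81 * 0.612643 = 6.01003 m/s
angle = atan(6.01003 / 4.8280) = 51.22 deg


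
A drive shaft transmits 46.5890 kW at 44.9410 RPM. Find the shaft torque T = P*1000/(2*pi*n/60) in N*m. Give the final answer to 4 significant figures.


omega = 2*pi*44.9410/60 = 4.70621 rad/s
T = 46.5890*1000 / 4.70621
T = 9899 N*m


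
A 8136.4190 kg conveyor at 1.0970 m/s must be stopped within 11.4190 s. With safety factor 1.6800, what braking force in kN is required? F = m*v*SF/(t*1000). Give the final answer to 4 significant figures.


F = 8136.4190 * 1.0970 / 11.4190 * 1.6800 / 1000
F = 1.313 kN


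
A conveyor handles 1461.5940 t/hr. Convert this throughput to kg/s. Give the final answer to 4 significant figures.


m_dot = 1461.5940 * 1000 / 3600
m_dot = 406.0 kg/s


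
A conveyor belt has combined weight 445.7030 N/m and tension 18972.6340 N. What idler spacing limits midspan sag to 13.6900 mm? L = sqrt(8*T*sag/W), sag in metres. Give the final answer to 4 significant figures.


sag = 13.6900/1000 = 0.013690 m
L = sqrt(8 * 18972.6340 * 0.013690 / 445.7030)
L = 2.159 m


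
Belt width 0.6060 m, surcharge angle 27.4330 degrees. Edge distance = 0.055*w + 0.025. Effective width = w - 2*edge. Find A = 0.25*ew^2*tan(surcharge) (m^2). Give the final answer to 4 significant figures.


edge = 0.055*0.6060 + 0.025 = 0.05833 m
ew = 0.6060 - 2*0.05833 = 0.48934 m
A = 0.25 * 0.48934^2 * tan(27.4330 deg)
A = 0.03107 m^2


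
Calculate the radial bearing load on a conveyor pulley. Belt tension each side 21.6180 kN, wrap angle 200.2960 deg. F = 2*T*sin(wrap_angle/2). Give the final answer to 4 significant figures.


F = 2 * 21.6180 * sin(200.2960/2 deg)
F = 42.56 kN


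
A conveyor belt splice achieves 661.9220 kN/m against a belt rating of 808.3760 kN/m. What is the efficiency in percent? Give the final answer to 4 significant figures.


Eff = 661.9220 / 808.3760 * 100
Eff = 81.88 %


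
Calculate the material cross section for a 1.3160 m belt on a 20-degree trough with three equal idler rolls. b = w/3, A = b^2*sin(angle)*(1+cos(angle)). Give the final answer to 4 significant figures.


b = 1.3160/3 = 0.438667 m
A = 0.438667^2 * sin(20 deg) * (1 + cos(20 deg))
A = 0.1277 m^2


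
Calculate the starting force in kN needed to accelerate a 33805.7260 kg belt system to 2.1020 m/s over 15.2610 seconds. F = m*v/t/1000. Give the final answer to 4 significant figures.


F = 33805.7260 * 2.1020 / 15.2610 / 1000
F = 4.656 kN


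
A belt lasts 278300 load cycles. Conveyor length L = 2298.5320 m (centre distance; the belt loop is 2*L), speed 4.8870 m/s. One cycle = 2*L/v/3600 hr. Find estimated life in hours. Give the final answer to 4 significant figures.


cycle_time = 2 * 2298.5320 / 4.8870 / 3600 = 0.261298 hr
life = 278300 * 0.261298 = 72720 hours


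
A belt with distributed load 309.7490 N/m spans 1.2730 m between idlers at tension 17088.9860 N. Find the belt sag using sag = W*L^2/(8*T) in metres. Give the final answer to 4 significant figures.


sag = 309.7490 * 1.2730^2 / (8 * 17088.9860)
sag = 0.003672 m


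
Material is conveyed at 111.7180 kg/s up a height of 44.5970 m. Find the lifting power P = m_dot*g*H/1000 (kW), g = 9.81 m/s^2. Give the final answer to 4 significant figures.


P = 111.7180 * 9.81 * 44.5970 / 1000
P = 48.88 kW


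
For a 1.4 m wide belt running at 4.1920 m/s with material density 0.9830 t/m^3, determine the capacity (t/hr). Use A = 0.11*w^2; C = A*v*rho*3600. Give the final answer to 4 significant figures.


A = 0.11 * 1.4^2 = 0.2156 m^2
C = 0.2156 * 4.1920 * 0.9830 * 3600
C = 3198 t/hr


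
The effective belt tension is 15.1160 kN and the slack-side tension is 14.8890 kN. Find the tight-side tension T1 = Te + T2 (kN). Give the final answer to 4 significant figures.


T1 = Te + T2 = 15.1160 + 14.8890
T1 = 30.00 kN


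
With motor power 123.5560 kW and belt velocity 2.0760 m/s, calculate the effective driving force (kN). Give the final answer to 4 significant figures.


Te = P / v = 123.5560 / 2.0760
Te = 59.52 kN


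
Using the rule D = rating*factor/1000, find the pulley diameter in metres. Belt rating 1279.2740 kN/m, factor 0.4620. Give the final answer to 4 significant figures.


D = 1279.2740 * 0.4620 / 1000
D = 0.5910 m


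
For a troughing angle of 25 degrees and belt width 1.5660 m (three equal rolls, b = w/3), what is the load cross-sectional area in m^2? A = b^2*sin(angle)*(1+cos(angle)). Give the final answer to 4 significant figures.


b = 1.5660/3 = 0.522 m
A = 0.522^2 * sin(25 deg) * (1 + cos(25 deg))
A = 0.2195 m^2


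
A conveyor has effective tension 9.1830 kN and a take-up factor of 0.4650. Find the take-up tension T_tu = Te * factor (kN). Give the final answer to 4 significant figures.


T_tu = 9.1830 * 0.4650
T_tu = 4.270 kN


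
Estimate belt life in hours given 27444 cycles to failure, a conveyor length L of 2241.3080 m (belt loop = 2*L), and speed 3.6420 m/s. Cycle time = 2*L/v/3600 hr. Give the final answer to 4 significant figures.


cycle_time = 2 * 2241.3080 / 3.6420 / 3600 = 0.341892 hr
life = 27444 * 0.341892 = 9383 hours


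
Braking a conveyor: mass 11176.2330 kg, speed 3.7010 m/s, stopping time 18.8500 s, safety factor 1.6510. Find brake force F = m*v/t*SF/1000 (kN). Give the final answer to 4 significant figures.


F = 11176.2330 * 3.7010 / 18.8500 * 1.6510 / 1000
F = 3.623 kN


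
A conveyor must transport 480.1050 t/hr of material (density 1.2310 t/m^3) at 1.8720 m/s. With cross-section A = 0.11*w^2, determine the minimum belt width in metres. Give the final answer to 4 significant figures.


A_req = 480.1050 / (1.8720 * 1.2310 * 3600) = 0.0578722 m^2
w = sqrt(0.0578722 / 0.11)
w = 0.7253 m


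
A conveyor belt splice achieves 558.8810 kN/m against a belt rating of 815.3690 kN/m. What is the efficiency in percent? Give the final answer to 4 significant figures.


Eff = 558.8810 / 815.3690 * 100
Eff = 68.54 %


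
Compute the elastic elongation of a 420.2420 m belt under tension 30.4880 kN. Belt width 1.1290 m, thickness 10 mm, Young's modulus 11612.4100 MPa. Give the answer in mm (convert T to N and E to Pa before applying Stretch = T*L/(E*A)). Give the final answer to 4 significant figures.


A = 1.1290 * 0.01 = 0.01129 m^2
Stretch = 30.4880*1000 * 420.2420 / (11612.4100e6 * 0.01129) * 1000
Stretch = 97.73 mm


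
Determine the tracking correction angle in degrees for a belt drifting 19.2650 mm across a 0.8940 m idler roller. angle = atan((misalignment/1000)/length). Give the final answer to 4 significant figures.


misalign_m = 19.2650 / 1000 = 0.019265 m
angle = atan(0.019265 / 0.8940)
angle = 1.234 deg


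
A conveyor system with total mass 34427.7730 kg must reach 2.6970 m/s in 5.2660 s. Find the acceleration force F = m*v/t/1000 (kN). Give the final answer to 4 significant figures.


F = 34427.7730 * 2.6970 / 5.2660 / 1000
F = 17.63 kN


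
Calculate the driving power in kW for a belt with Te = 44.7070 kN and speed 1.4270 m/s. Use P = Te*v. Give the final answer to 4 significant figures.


P = Te * v = 44.7070 * 1.4270
P = 63.80 kW


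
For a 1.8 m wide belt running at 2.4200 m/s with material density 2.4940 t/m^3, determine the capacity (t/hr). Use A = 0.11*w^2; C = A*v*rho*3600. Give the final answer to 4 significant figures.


A = 0.11 * 1.8^2 = 0.3564 m^2
C = 0.3564 * 2.4200 * 2.4940 * 3600
C = 7744 t/hr


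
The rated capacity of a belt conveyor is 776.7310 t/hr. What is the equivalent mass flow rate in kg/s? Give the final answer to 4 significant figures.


m_dot = 776.7310 * 1000 / 3600
m_dot = 215.8 kg/s


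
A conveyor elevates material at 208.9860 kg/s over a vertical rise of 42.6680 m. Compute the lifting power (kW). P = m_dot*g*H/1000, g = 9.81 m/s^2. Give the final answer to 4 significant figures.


P = 208.9860 * 9.81 * 42.6680 / 1000
P = 87.48 kW


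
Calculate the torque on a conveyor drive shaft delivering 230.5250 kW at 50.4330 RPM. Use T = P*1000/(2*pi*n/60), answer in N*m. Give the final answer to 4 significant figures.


omega = 2*pi*50.4330/60 = 5.28133 rad/s
T = 230.5250*1000 / 5.28133
T = 43650 N*m


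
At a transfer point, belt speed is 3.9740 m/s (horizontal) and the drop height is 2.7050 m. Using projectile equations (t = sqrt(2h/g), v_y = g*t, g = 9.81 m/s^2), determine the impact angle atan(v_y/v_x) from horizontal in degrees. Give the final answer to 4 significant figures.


t = sqrt(2*2.7050/9.81) = 0.742616 s
v_y = 9.81 * 0.742616 = 7.28506 m/s
angle = atan(7.28506 / 3.9740) = 61.39 deg


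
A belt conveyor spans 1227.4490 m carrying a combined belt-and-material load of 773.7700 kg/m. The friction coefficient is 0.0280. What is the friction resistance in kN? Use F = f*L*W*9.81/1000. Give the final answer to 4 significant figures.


F = 0.0280 * 1227.4490 * 773.7700 * 9.81 / 1000
F = 260.9 kN


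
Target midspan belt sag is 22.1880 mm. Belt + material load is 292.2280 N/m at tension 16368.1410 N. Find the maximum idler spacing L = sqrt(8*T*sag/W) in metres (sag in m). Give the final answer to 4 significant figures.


sag = 22.1880/1000 = 0.022188 m
L = sqrt(8 * 16368.1410 * 0.022188 / 292.2280)
L = 3.153 m


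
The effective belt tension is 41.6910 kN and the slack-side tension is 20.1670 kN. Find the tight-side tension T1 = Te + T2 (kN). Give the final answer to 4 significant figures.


T1 = Te + T2 = 41.6910 + 20.1670
T1 = 61.86 kN


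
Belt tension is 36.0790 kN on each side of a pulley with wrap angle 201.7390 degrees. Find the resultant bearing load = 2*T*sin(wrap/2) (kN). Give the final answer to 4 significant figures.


F = 2 * 36.0790 * sin(201.7390/2 deg)
F = 70.86 kN


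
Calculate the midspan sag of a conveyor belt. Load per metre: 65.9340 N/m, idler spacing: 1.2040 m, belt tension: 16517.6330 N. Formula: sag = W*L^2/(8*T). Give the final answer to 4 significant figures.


sag = 65.9340 * 1.2040^2 / (8 * 16517.6330)
sag = 0.0007233 m


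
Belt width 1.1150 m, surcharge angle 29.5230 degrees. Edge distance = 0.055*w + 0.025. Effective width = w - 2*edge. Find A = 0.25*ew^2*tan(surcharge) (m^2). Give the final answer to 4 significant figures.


edge = 0.055*1.1150 + 0.025 = 0.086325 m
ew = 1.1150 - 2*0.086325 = 0.94235 m
A = 0.25 * 0.94235^2 * tan(29.5230 deg)
A = 0.1257 m^2


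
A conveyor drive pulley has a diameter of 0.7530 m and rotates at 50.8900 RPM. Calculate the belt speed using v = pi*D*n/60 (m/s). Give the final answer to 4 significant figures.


v = pi * 0.7530 * 50.8900 / 60
v = 2.006 m/s


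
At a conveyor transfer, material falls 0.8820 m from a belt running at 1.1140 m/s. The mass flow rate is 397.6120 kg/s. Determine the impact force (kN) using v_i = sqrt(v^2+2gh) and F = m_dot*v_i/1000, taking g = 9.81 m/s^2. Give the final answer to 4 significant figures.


v_i = sqrt(1.1140^2 + 2*9.81*0.8820) = 4.30649 m/s
F = 397.6120 * 4.30649 / 1000
F = 1.712 kN


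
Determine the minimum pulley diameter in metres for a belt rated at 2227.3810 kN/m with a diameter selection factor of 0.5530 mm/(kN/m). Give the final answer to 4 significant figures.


D = 2227.3810 * 0.5530 / 1000
D = 1.232 m


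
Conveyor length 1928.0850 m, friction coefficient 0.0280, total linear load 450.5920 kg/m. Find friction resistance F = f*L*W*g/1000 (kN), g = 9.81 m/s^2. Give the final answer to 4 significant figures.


F = 0.0280 * 1928.0850 * 450.5920 * 9.81 / 1000
F = 238.6 kN


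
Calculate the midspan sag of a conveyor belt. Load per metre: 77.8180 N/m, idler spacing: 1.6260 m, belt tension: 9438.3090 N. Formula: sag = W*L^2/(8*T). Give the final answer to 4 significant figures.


sag = 77.8180 * 1.6260^2 / (8 * 9438.3090)
sag = 0.002725 m


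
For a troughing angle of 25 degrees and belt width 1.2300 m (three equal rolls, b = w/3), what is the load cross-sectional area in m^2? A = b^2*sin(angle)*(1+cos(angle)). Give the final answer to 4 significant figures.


b = 1.2300/3 = 0.41 m
A = 0.41^2 * sin(25 deg) * (1 + cos(25 deg))
A = 0.1354 m^2


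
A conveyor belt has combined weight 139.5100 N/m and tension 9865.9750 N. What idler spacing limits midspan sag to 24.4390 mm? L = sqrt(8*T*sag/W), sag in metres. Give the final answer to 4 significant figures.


sag = 24.4390/1000 = 0.024439 m
L = sqrt(8 * 9865.9750 * 0.024439 / 139.5100)
L = 3.718 m


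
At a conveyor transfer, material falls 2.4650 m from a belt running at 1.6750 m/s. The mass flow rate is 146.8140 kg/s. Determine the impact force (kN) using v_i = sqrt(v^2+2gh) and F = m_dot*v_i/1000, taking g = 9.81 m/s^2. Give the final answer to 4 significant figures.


v_i = sqrt(1.6750^2 + 2*9.81*2.4650) = 7.15325 m/s
F = 146.8140 * 7.15325 / 1000
F = 1.050 kN


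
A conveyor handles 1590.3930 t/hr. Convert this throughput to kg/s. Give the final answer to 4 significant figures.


m_dot = 1590.3930 * 1000 / 3600
m_dot = 441.8 kg/s


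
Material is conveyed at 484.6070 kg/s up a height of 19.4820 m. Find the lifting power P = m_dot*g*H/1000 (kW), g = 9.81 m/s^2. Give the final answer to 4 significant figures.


P = 484.6070 * 9.81 * 19.4820 / 1000
P = 92.62 kW


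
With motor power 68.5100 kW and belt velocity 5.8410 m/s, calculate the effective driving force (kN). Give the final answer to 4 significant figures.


Te = P / v = 68.5100 / 5.8410
Te = 11.73 kN


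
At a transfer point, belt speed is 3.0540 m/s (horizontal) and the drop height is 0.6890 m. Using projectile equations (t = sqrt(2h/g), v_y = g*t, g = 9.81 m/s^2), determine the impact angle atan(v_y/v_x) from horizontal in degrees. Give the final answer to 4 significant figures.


t = sqrt(2*0.6890/9.81) = 0.374792 s
v_y = 9.81 * 0.374792 = 3.67671 m/s
angle = atan(3.67671 / 3.0540) = 50.29 deg


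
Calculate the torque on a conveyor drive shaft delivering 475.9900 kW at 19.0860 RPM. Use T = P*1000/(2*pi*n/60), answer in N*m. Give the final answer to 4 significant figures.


omega = 2*pi*19.0860/60 = 1.99868 rad/s
T = 475.9900*1000 / 1.99868
T = 238200 N*m


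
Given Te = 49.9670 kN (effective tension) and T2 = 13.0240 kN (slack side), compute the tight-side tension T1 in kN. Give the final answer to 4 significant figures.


T1 = Te + T2 = 49.9670 + 13.0240
T1 = 62.99 kN


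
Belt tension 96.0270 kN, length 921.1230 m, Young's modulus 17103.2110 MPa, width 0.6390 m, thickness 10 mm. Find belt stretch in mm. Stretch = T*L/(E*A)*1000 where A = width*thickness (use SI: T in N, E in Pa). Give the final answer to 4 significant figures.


A = 0.6390 * 0.01 = 0.00639 m^2
Stretch = 96.0270*1000 * 921.1230 / (17103.2110e6 * 0.00639) * 1000
Stretch = 809.3 mm


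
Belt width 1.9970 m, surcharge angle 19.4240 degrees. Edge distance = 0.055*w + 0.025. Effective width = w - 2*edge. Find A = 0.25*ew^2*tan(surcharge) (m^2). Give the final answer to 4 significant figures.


edge = 0.055*1.9970 + 0.025 = 0.134835 m
ew = 1.9970 - 2*0.134835 = 1.72733 m
A = 0.25 * 1.72733^2 * tan(19.4240 deg)
A = 0.2630 m^2


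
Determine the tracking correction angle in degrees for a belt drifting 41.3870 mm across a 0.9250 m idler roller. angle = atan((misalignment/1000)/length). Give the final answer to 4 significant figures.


misalign_m = 41.3870 / 1000 = 0.041387 m
angle = atan(0.041387 / 0.9250)
angle = 2.562 deg


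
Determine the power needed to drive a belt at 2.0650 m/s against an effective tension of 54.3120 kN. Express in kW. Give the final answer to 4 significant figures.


P = Te * v = 54.3120 * 2.0650
P = 112.2 kW


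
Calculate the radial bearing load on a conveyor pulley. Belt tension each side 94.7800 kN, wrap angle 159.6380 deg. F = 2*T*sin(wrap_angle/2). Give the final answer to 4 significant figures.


F = 2 * 94.7800 * sin(159.6380/2 deg)
F = 186.6 kN


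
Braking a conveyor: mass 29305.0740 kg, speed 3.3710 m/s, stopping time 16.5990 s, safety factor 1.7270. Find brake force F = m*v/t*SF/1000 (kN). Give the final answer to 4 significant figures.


F = 29305.0740 * 3.3710 / 16.5990 * 1.7270 / 1000
F = 10.28 kN


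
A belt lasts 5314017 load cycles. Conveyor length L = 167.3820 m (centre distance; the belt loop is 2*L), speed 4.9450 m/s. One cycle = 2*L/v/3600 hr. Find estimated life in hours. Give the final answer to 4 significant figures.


cycle_time = 2 * 167.3820 / 4.9450 / 3600 = 0.0188049 hr
life = 5314017 * 0.0188049 = 99930 hours


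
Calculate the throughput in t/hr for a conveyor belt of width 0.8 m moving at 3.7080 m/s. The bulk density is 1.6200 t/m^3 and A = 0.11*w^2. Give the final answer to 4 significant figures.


A = 0.11 * 0.8^2 = 0.0704 m^2
C = 0.0704 * 3.7080 * 1.6200 * 3600
C = 1522 t/hr


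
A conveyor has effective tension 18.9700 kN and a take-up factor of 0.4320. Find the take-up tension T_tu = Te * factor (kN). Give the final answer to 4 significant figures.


T_tu = 18.9700 * 0.4320
T_tu = 8.195 kN


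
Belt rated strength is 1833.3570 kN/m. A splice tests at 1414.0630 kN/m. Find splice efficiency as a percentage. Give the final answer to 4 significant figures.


Eff = 1414.0630 / 1833.3570 * 100
Eff = 77.13 %


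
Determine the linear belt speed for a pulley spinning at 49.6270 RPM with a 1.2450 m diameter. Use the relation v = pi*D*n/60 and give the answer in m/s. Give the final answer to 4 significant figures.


v = pi * 1.2450 * 49.6270 / 60
v = 3.235 m/s


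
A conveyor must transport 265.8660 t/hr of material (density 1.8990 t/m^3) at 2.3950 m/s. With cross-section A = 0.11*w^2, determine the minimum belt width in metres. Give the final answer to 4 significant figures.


A_req = 265.8660 / (2.3950 * 1.8990 * 3600) = 0.0162379 m^2
w = sqrt(0.0162379 / 0.11)
w = 0.3842 m


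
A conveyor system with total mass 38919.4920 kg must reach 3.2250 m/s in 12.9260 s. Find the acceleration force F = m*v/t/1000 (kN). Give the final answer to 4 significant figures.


F = 38919.4920 * 3.2250 / 12.9260 / 1000
F = 9.710 kN


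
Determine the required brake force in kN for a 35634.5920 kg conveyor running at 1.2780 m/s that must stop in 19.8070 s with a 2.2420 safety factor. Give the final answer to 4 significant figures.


F = 35634.5920 * 1.2780 / 19.8070 * 2.2420 / 1000
F = 5.155 kN


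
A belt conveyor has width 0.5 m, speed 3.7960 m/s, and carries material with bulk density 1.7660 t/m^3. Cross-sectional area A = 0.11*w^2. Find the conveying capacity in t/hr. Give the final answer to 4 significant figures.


A = 0.11 * 0.5^2 = 0.0275 m^2
C = 0.0275 * 3.7960 * 1.7660 * 3600
C = 663.7 t/hr


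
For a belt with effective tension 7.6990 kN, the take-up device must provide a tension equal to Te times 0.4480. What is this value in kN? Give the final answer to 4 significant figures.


T_tu = 7.6990 * 0.4480
T_tu = 3.449 kN


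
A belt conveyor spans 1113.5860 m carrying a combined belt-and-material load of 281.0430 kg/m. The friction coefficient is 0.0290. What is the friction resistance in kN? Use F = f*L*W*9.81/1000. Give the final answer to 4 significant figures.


F = 0.0290 * 1113.5860 * 281.0430 * 9.81 / 1000
F = 89.04 kN


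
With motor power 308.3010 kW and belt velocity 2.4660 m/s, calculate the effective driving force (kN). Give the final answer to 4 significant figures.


Te = P / v = 308.3010 / 2.4660
Te = 125.0 kN


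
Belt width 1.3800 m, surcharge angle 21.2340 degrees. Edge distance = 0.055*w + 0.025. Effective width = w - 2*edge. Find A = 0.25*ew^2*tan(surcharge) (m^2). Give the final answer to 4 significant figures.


edge = 0.055*1.3800 + 0.025 = 0.1009 m
ew = 1.3800 - 2*0.1009 = 1.1782 m
A = 0.25 * 1.1782^2 * tan(21.2340 deg)
A = 0.1348 m^2


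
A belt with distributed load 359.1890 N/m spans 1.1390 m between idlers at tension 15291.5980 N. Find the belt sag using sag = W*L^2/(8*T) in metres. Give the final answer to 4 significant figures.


sag = 359.1890 * 1.1390^2 / (8 * 15291.5980)
sag = 0.003809 m


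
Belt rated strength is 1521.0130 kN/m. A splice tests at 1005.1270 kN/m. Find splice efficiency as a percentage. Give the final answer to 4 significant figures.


Eff = 1005.1270 / 1521.0130 * 100
Eff = 66.08 %


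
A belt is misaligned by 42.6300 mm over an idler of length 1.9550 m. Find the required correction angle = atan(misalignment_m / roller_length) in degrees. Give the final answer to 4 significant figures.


misalign_m = 42.6300 / 1000 = 0.042630 m
angle = atan(0.042630 / 1.9550)
angle = 1.249 deg


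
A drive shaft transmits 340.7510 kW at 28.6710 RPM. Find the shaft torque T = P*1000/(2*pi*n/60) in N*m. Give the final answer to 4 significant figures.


omega = 2*pi*28.6710/60 = 3.00242 rad/s
T = 340.7510*1000 / 3.00242
T = 113500 N*m


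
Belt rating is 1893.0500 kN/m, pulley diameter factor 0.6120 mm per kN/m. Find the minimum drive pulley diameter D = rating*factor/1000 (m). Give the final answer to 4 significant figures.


D = 1893.0500 * 0.6120 / 1000
D = 1.159 m


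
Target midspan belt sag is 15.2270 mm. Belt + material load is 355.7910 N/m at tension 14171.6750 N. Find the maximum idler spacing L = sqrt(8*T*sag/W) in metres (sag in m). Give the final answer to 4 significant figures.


sag = 15.2270/1000 = 0.015227 m
L = sqrt(8 * 14171.6750 * 0.015227 / 355.7910)
L = 2.203 m


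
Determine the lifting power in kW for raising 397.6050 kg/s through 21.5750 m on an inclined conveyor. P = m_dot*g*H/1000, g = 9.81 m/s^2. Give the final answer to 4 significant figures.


P = 397.6050 * 9.81 * 21.5750 / 1000
P = 84.15 kW


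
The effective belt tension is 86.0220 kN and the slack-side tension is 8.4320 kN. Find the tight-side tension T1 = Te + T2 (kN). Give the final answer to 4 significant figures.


T1 = Te + T2 = 86.0220 + 8.4320
T1 = 94.45 kN


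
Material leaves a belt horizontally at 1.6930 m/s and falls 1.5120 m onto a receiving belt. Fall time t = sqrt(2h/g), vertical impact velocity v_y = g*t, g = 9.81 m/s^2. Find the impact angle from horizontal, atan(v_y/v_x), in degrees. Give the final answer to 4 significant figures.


t = sqrt(2*1.5120/9.81) = 0.555209 s
v_y = 9.81 * 0.555209 = 5.4466 m/s
angle = atan(5.4466 / 1.6930) = 72.73 deg


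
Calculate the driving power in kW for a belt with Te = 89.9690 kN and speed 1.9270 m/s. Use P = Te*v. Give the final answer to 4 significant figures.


P = Te * v = 89.9690 * 1.9270
P = 173.4 kW


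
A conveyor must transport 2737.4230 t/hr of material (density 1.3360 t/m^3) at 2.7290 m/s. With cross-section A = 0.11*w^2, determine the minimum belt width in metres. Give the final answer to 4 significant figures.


A_req = 2737.4230 / (2.7290 * 1.3360 * 3600) = 0.208559 m^2
w = sqrt(0.208559 / 0.11)
w = 1.377 m


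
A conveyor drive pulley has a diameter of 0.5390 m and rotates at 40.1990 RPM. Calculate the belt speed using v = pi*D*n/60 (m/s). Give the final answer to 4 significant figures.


v = pi * 0.5390 * 40.1990 / 60
v = 1.134 m/s


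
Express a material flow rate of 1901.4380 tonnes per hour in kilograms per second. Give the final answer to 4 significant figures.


m_dot = 1901.4380 * 1000 / 3600
m_dot = 528.2 kg/s


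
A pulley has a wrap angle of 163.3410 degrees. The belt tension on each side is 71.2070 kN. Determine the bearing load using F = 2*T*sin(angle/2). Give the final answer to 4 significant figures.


F = 2 * 71.2070 * sin(163.3410/2 deg)
F = 140.9 kN


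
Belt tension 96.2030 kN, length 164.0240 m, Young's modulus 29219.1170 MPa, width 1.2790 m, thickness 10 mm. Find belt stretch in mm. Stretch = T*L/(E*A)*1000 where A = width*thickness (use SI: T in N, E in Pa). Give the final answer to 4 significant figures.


A = 1.2790 * 0.01 = 0.01279 m^2
Stretch = 96.2030*1000 * 164.0240 / (29219.1170e6 * 0.01279) * 1000
Stretch = 42.22 mm


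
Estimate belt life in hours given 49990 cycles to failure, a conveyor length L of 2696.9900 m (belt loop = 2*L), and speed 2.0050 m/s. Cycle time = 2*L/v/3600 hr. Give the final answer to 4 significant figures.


cycle_time = 2 * 2696.9900 / 2.0050 / 3600 = 0.747296 hr
life = 49990 * 0.747296 = 37360 hours


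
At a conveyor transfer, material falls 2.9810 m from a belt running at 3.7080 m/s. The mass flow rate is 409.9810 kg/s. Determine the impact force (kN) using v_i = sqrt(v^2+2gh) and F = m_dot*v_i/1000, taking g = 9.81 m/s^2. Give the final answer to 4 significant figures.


v_i = sqrt(3.7080^2 + 2*9.81*2.9810) = 8.4992 m/s
F = 409.9810 * 8.4992 / 1000
F = 3.485 kN


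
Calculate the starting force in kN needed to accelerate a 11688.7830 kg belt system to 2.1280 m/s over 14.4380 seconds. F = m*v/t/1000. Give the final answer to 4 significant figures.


F = 11688.7830 * 2.1280 / 14.4380 / 1000
F = 1.723 kN


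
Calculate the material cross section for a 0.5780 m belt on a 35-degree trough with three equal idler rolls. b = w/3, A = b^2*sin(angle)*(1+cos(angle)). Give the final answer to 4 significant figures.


b = 0.5780/3 = 0.192667 m
A = 0.192667^2 * sin(35 deg) * (1 + cos(35 deg))
A = 0.03873 m^2


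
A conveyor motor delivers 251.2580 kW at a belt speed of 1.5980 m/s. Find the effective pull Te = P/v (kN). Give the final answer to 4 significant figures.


Te = P / v = 251.2580 / 1.5980
Te = 157.2 kN
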